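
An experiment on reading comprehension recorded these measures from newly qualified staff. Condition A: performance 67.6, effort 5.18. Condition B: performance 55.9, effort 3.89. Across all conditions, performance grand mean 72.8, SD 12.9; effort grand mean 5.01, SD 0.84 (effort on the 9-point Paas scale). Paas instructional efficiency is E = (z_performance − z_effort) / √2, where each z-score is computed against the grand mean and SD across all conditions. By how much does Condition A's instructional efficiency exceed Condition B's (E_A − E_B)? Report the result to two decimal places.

-0.44

Condition A: z_P = (67.6 − 72.8)/12.9 = -0.4031; z_E = (5.18 − 5.01)/0.84 = 0.2024; E_A = (-0.4031 − 0.2024)/√2 = -0.4282.
Condition B: z_P = (55.9 − 72.8)/12.9 = -1.3101; z_E = (3.89 − 5.01)/0.84 = -1.3333; E_B = (-1.3101 − (-1.3333))/√2 = 0.0164.
E_A − E_B = -0.4282 − 0.0164 = -0.4446 ≈ -0.44.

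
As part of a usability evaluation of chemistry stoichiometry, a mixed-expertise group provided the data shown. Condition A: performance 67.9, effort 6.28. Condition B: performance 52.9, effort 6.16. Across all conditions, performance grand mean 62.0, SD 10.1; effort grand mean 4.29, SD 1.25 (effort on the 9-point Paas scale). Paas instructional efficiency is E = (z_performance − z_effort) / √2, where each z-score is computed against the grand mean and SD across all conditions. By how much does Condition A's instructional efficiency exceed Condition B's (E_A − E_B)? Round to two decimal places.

0.98

Condition A: z_P = (67.9 − 62.0)/10.1 = 0.5842; z_E = (6.28 − 4.29)/1.25 = 1.5920; E_A = (0.5842 − 1.5920)/√2 = -0.7126.
Condition B: z_P = (52.9 − 62.0)/10.1 = -0.9010; z_E = (6.16 − 4.29)/1.25 = 1.4960; E_B = (-0.9010 − 1.4960)/√2 = -1.6949.
E_A − E_B = -0.7126 − (-1.6949) = 0.9823 ≈ 0.98.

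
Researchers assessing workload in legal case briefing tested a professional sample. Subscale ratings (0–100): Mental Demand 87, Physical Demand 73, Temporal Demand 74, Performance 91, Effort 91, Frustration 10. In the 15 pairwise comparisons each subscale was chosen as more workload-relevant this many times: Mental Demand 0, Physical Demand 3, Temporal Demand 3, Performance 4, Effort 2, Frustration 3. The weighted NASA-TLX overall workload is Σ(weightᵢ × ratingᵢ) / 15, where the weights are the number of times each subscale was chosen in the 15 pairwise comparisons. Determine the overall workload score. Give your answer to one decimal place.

The tallies are the weights (they sum to 15).
Weighted sum = 0·87 + 3·73 + 3·74 + 4·91 + 2·91 + 3·10
            = 0 + 219 + 222 + 364 + 182 + 30 = 1017.
Overall workload = 1017 / 15 = 67.8000 ≈ 67.8.

67.8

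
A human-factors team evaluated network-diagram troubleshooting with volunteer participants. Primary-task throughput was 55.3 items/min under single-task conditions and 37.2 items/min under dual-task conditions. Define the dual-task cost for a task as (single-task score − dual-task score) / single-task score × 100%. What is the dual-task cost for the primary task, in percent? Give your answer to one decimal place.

32.7

Cost = (55.3 − 37.2) / 55.3 × 100%
     = 18.1000 / 55.3 × 100% = 32.7306%.
≈ 32.7%.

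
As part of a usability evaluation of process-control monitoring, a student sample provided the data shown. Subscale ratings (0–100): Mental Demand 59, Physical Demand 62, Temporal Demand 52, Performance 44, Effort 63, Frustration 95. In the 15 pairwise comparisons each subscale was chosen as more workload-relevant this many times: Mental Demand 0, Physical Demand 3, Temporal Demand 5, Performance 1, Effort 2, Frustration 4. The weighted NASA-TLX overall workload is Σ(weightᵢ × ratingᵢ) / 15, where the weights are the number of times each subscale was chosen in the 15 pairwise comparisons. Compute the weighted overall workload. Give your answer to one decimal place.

66.4

The tallies are the weights (they sum to 15).
Weighted sum = 0·59 + 3·62 + 5·52 + 1·44 + 2·63 + 4·95
            = 0 + 186 + 260 + 44 + 126 + 380 = 996.
Overall workload = 996 / 15 = 66.4000 ≈ 66.4.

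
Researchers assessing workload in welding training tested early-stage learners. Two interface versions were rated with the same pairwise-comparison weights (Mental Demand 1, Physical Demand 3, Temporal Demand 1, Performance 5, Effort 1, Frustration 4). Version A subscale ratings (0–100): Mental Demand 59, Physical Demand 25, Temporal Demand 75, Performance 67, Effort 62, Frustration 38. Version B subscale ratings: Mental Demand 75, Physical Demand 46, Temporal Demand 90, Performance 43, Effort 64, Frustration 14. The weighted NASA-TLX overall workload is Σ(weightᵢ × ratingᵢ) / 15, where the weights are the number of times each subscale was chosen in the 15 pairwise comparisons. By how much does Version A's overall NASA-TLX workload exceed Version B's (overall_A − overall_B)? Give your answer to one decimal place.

8.0

Version A weighted sum = 1·59 + 3·25 + 1·75 + 5·67 + 1·62 + 4·38 = 59 + 75 + 75 + 335 + 62 + 152 = 758; overall_A = 758/15 = 50.5333.
Version B weighted sum = 1·75 + 3·46 + 1·90 + 5·43 + 1·64 + 4·14 = 75 + 138 + 90 + 215 + 64 + 56 = 638; overall_B = 638/15 = 42.5333.
Difference = 50.5333 − 42.5333 = 8.0000 ≈ 8.0.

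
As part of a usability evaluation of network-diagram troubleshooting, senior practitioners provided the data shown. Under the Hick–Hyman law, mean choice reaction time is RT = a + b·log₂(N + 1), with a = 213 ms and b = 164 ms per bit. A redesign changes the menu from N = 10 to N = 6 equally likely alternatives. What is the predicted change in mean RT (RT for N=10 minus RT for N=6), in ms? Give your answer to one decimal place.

RT(10) = 213 + 164·log₂(11) = 213 + 164·3.4594 = 780.3416 ms.
RT(6) = 213 + 164·log₂(7) = 213 + 164·2.8074 = 673.4136 ms.
Difference = 780.3416 − 673.4136 = 106.9280 ≈ 106.9 ms.

106.9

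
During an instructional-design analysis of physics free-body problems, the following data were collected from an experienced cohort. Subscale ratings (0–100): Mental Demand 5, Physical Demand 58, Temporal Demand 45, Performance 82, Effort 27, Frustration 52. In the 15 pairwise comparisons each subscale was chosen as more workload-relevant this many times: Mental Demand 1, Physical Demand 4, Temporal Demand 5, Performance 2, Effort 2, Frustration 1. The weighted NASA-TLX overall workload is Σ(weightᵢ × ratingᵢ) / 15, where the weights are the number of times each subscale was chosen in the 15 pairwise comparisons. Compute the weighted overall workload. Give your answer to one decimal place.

48.8

The tallies are the weights (they sum to 15).
Weighted sum = 1·5 + 4·58 + 5·45 + 2·82 + 2·27 + 1·52
            = 5 + 232 + 225 + 164 + 54 + 52 = 732.
Overall workload = 732 / 15 = 48.8000 ≈ 48.8.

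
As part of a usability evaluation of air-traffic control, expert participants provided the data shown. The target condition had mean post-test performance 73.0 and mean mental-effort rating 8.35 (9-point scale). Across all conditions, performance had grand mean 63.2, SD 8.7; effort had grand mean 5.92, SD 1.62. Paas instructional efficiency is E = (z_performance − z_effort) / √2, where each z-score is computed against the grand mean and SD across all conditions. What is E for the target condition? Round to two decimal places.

z_performance = (73.0 − 63.2) / 8.7 = 9.8000 / 8.7 = 1.1264.
z_effort = (8.35 − 5.92) / 1.62 = 2.4300 / 1.62 = 1.5000.
z_P − z_E = 1.1264 − 1.5000 = -0.3736.
E = -0.3736 / √2 = -0.3736 / 1.41421 = -0.2642 ≈ -0.26.

-0.26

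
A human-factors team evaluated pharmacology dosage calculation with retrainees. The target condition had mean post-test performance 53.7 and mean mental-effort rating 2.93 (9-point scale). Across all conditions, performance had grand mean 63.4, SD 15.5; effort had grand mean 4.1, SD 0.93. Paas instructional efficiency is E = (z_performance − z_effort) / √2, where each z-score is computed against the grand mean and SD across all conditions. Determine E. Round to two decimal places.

z_performance = (53.7 − 63.4) / 15.5 = -9.7000 / 15.5 = -0.6258.
z_effort = (2.93 − 4.1) / 0.93 = -1.1700 / 0.93 = -1.2581.
z_P − z_E = -0.6258 − (-1.2581) = 0.6323.
E = 0.6323 / √2 = 0.6323 / 1.41421 = 0.4471 ≈ 0.45.

0.45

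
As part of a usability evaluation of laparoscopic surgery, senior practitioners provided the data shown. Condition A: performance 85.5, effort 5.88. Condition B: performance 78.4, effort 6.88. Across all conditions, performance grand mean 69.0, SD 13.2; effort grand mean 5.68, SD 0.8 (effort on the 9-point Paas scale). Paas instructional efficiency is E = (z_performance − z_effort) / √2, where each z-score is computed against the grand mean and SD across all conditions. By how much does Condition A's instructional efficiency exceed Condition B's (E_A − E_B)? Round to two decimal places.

1.26

Condition A: z_P = (85.5 − 69.0)/13.2 = 1.2500; z_E = (5.88 − 5.68)/0.8 = 0.2500; E_A = (1.2500 − 0.2500)/√2 = 0.7071.
Condition B: z_P = (78.4 − 69.0)/13.2 = 0.7121; z_E = (6.88 − 5.68)/0.8 = 1.5000; E_B = (0.7121 − 1.5000)/√2 = -0.5571.
E_A − E_B = 0.7071 − (-0.5571) = 1.2642 ≈ 1.26.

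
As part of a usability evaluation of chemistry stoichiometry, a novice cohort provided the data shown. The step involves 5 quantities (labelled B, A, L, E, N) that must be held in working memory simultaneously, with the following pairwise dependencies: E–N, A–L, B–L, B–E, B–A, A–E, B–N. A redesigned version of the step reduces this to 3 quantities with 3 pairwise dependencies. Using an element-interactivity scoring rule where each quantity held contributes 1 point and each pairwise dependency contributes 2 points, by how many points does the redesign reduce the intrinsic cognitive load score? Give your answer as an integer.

10

Original: 5 × 1 + 7 × 2 = 5 + 14 = 19.
Redesigned: 3 × 1 + 3 × 2 = 3 + 6 = 9.
Reduction = 19 − 9 = 10.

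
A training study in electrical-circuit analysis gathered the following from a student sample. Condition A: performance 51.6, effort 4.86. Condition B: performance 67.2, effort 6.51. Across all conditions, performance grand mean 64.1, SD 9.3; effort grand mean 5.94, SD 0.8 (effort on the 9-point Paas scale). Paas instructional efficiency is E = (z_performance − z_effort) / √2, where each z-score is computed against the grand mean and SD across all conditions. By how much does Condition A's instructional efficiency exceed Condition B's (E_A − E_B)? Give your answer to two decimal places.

Condition A: z_P = (51.6 − 64.1)/9.3 = -1.3441; z_E = (4.86 − 5.94)/0.8 = -1.3500; E_A = (-1.3441 − (-1.3500))/√2 = 0.0042.
Condition B: z_P = (67.2 − 64.1)/9.3 = 0.3333; z_E = (6.51 − 5.94)/0.8 = 0.7125; E_B = (0.3333 − 0.7125)/√2 = -0.2681.
E_A − E_B = 0.0042 − (-0.2681) = 0.2723 ≈ 0.27.

0.27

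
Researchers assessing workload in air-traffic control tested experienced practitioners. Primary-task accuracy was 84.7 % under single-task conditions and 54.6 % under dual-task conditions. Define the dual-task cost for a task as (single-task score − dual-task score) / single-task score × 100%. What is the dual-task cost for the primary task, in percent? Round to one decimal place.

35.5

Cost = (84.7 − 54.6) / 84.7 × 100%
     = 30.1000 / 84.7 × 100% = 35.5372%.
≈ 35.5%.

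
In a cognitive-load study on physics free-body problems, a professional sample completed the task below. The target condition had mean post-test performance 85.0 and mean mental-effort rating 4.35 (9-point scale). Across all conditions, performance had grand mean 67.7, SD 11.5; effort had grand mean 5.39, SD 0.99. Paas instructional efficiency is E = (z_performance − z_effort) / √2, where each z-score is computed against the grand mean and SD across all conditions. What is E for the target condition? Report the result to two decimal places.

z_performance = (85.0 − 67.7) / 11.5 = 17.3000 / 11.5 = 1.5043.
z_effort = (4.35 − 5.39) / 0.99 = -1.0400 / 0.99 = -1.0505.
z_P − z_E = 1.5043 − (-1.0505) = 2.5548.
E = 2.5548 / √2 = 2.5548 / 1.41421 = 1.8065 ≈ 1.81.

1.81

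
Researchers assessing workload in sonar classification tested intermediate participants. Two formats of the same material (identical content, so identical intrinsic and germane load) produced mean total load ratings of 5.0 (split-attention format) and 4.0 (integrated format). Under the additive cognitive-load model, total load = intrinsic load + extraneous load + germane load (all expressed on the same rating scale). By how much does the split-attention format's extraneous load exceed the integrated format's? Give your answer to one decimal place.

Intrinsic and germane load are equal across formats, so the difference in total load equals the difference in extraneous load.
Extraneous-load difference = 5.0 − 4.0 = 1.0.

1.0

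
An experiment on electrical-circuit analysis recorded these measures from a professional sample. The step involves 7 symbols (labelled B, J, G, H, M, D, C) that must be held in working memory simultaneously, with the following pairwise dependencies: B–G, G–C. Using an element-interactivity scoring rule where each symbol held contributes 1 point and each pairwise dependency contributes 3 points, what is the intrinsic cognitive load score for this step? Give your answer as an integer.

Count of symbols held simultaneously: 7.
Count of pairwise dependencies listed: 2.
Element contribution: 7 × 1 = 7.
Interaction contribution: 2 × 3 = 6.
Intrinsic load = 7 + 6 = 13.

13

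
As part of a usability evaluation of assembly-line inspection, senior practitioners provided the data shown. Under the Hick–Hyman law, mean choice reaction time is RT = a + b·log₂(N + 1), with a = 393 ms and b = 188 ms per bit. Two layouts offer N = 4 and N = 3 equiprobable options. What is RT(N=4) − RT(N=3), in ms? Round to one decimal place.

RT(4) = 393 + 188·log₂(5) = 393 + 188·2.3219 = 829.5172 ms.
RT(3) = 393 + 188·log₂(4) = 393 + 188·2.0000 = 769.0000 ms.
Difference = 829.5172 − 769.0000 = 60.5172 ≈ 60.5 ms.

60.5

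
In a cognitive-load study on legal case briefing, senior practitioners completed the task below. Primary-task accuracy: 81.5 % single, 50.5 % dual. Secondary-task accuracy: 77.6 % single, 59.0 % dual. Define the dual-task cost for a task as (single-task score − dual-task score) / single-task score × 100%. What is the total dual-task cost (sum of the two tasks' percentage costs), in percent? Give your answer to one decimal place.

62.0

Primary cost = (81.5 − 50.5) / 81.5 × 100% = 38.0368%.
Secondary cost = (77.6 − 59.0) / 77.6 × 100% = 23.9691%.
Total = 38.0368% + 23.9691% = 62.0059% ≈ 62.0%.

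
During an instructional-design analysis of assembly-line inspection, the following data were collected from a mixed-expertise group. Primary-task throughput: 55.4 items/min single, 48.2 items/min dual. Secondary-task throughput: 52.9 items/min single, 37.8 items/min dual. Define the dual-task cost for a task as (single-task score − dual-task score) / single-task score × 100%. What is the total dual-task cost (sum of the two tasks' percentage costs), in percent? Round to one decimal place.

41.5

Primary cost = (55.4 − 48.2) / 55.4 × 100% = 12.9964%.
Secondary cost = (52.9 − 37.8) / 52.9 × 100% = 28.5444%.
Total = 12.9964% + 28.5444% = 41.5408% ≈ 41.5%.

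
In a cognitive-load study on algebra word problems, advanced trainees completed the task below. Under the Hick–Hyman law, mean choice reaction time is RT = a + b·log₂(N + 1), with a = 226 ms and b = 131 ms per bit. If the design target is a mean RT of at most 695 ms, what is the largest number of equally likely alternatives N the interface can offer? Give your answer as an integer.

Set 226 + 131·log₂(N + 1) ≤ 695.
log₂(N + 1) ≤ (695 − 226) / 131 = 3.5802.
N + 1 ≤ 2^3.5802 = 11.9605.
N ≤ 10.9605, so the largest integer N is 10.

10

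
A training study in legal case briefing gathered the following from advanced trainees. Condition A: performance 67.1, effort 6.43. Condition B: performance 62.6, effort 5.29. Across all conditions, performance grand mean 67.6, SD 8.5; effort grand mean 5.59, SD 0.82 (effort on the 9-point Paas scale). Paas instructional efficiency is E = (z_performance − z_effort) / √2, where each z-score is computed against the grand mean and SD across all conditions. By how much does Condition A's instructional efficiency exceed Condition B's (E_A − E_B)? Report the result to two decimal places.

Condition A: z_P = (67.1 − 67.6)/8.5 = -0.0588; z_E = (6.43 − 5.59)/0.82 = 1.0244; E_A = (-0.0588 − 1.0244)/√2 = -0.7659.
Condition B: z_P = (62.6 − 67.6)/8.5 = -0.5882; z_E = (5.29 − 5.59)/0.82 = -0.3659; E_B = (-0.5882 − (-0.3659))/√2 = -0.1572.
E_A − E_B = -0.7659 − (-0.1572) = -0.6087 ≈ -0.61.

-0.61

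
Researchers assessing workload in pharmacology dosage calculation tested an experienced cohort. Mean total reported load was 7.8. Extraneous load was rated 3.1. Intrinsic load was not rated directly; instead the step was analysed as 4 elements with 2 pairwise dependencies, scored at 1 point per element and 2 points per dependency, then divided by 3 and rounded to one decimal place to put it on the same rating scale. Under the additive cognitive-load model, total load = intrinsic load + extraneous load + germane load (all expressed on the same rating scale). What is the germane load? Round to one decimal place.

2.0

Intrinsic (element-interactivity): (4 × 1 + 2 × 2) / 3 = 8 / 3 = 2.6667 → 2.7.
germane load = total − intrinsic − extraneous
             = 7.8 − 2.7 − 3.1 = 2.0.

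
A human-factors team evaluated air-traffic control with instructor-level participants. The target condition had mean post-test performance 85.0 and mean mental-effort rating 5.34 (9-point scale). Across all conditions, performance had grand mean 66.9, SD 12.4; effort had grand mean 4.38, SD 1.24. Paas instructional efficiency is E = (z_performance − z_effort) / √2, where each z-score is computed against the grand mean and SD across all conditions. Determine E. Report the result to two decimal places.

0.48

z_performance = (85.0 − 66.9) / 12.4 = 18.1000 / 12.4 = 1.4597.
z_effort = (5.34 − 4.38) / 1.24 = 0.9600 / 1.24 = 0.7742.
z_P − z_E = 1.4597 − 0.7742 = 0.6855.
E = 0.6855 / √2 = 0.6855 / 1.41421 = 0.4847 ≈ 0.48.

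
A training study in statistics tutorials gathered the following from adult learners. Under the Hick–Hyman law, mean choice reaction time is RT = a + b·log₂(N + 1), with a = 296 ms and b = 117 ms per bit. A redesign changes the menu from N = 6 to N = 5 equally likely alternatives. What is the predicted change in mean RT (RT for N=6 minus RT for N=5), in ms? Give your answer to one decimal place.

RT(6) = 296 + 117·log₂(7) = 296 + 117·2.8074 = 624.4658 ms.
RT(5) = 296 + 117·log₂(6) = 296 + 117·2.5850 = 598.4450 ms.
Difference = 624.4658 − 598.4450 = 26.0208 ≈ 26.0 ms.

26.0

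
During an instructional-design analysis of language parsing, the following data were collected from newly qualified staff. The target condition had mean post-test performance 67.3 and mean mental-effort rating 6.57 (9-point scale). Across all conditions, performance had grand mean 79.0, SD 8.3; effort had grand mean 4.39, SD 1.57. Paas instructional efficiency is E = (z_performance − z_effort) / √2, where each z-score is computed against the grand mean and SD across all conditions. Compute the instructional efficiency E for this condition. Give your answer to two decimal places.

-1.98

z_performance = (67.3 − 79.0) / 8.3 = -11.7000 / 8.3 = -1.4096.
z_effort = (6.57 − 4.39) / 1.57 = 2.1800 / 1.57 = 1.3885.
z_P − z_E = -1.4096 − 1.3885 = -2.7981.
E = -2.7981 / √2 = -2.7981 / 1.41421 = -1.9786 ≈ -1.98.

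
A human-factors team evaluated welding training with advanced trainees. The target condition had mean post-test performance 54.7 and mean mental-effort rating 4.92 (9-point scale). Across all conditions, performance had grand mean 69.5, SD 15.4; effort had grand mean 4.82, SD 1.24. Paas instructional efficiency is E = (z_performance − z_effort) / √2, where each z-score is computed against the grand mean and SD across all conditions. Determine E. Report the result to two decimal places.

-0.74

z_performance = (54.7 − 69.5) / 15.4 = -14.8000 / 15.4 = -0.9610.
z_effort = (4.92 − 4.82) / 1.24 = 0.1000 / 1.24 = 0.0806.
z_P − z_E = -0.9610 − 0.0806 = -1.0416.
E = -1.0416 / √2 = -1.0416 / 1.41421 = -0.7365 ≈ -0.74.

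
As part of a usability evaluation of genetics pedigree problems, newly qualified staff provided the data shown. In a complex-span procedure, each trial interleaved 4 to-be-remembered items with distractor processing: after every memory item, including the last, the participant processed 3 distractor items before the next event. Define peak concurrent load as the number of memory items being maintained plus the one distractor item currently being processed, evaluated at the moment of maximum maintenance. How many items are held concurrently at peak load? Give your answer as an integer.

5

Maintenance is greatest during the distractor(s) after memory item 4: all 4 memory items are being held.
One distractor item is concurrently being processed.
Peak concurrent load = 4 + 1 = 5 items.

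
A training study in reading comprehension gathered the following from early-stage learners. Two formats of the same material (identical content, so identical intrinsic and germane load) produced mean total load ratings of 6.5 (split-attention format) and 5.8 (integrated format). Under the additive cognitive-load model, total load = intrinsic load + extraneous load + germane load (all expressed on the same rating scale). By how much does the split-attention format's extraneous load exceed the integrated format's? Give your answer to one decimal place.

0.7

Intrinsic and germane load are equal across formats, so the difference in total load equals the difference in extraneous load.
Extraneous-load difference = 6.5 − 5.8 = 0.7.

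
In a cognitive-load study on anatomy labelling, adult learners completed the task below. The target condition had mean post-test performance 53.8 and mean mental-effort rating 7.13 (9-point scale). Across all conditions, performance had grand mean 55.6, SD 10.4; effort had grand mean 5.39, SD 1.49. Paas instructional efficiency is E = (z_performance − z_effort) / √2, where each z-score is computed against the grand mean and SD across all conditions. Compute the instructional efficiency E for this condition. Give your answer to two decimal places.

z_performance = (53.8 − 55.6) / 10.4 = -1.8000 / 10.4 = -0.1731.
z_effort = (7.13 − 5.39) / 1.49 = 1.7400 / 1.49 = 1.1678.
z_P − z_E = -0.1731 − 1.1678 = -1.3409.
E = -1.3409 / √2 = -1.3409 / 1.41421 = -0.9482 ≈ -0.95.

-0.95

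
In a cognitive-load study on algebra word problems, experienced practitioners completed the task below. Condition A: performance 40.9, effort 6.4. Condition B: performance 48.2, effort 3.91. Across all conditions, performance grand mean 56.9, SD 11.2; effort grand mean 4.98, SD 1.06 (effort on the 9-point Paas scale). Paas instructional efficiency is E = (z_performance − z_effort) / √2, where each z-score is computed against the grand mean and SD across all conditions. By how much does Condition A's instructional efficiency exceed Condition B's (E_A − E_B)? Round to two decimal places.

-2.12

Condition A: z_P = (40.9 − 56.9)/11.2 = -1.4286; z_E = (6.4 − 4.98)/1.06 = 1.3396; E_A = (-1.4286 − 1.3396)/√2 = -1.9574.
Condition B: z_P = (48.2 − 56.9)/11.2 = -0.7768; z_E = (3.91 − 4.98)/1.06 = -1.0094; E_B = (-0.7768 − (-1.0094))/√2 = 0.1645.
E_A − E_B = -1.9574 − 0.1645 = -2.1219 ≈ -2.12.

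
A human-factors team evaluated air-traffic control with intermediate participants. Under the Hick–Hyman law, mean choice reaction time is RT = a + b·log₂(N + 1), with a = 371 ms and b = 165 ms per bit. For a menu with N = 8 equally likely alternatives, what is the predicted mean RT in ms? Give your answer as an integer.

894

log₂(8 + 1) = log₂(9) = 3.1699.
RT = 371 + 165 × 3.1699 = 371 + 523.0335 = 894.0335 ms.
≈ 894 ms.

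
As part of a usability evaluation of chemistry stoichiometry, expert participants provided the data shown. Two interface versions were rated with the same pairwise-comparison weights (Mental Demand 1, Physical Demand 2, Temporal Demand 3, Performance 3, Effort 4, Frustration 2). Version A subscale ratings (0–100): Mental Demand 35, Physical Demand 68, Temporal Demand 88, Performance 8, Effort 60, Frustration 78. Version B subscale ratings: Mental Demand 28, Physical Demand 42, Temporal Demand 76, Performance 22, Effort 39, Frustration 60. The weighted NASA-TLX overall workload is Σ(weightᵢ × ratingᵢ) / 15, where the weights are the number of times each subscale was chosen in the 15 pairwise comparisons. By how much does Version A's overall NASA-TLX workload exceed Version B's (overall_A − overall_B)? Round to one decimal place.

11.5

Version A weighted sum = 1·35 + 2·68 + 3·88 + 3·8 + 4·60 + 2·78 = 35 + 136 + 264 + 24 + 240 + 156 = 855; overall_A = 855/15 = 57.0000.
Version B weighted sum = 1·28 + 2·42 + 3·76 + 3·22 + 4·39 + 2·60 = 28 + 84 + 228 + 66 + 156 + 120 = 682; overall_B = 682/15 = 45.4667.
Difference = 57.0000 − 45.4667 = 11.5333 ≈ 11.5.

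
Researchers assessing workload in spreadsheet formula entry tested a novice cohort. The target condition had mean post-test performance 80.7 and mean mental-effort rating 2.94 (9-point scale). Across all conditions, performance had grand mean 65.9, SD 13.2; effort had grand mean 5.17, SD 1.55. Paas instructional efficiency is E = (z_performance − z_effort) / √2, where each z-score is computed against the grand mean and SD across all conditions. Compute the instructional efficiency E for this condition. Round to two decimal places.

z_performance = (80.7 − 65.9) / 13.2 = 14.8000 / 13.2 = 1.1212.
z_effort = (2.94 − 5.17) / 1.55 = -2.2300 / 1.55 = -1.4387.
z_P − z_E = 1.1212 − (-1.4387) = 2.5599.
E = 2.5599 / √2 = 2.5599 / 1.41421 = 1.8101 ≈ 1.81.

1.81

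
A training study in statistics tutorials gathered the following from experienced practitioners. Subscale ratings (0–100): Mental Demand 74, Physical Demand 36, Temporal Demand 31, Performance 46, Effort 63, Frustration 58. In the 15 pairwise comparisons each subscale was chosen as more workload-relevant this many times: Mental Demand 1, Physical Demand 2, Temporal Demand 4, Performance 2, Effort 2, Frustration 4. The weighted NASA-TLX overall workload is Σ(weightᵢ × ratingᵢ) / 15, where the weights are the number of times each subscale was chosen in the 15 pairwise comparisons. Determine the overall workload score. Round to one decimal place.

48.0

The tallies are the weights (they sum to 15).
Weighted sum = 1·74 + 2·36 + 4·31 + 2·46 + 2·63 + 4·58
            = 74 + 72 + 124 + 92 + 126 + 232 = 720.
Overall workload = 720 / 15 = 48.0000 ≈ 48.0.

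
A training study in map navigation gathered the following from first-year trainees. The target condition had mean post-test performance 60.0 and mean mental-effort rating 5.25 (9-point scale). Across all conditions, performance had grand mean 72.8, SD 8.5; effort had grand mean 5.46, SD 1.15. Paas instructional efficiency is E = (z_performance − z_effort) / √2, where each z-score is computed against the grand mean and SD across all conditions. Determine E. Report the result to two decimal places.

z_performance = (60.0 − 72.8) / 8.5 = -12.8000 / 8.5 = -1.5059.
z_effort = (5.25 − 5.46) / 1.15 = -0.2100 / 1.15 = -0.1826.
z_P − z_E = -1.5059 − (-0.1826) = -1.3233.
E = -1.3233 / √2 = -1.3233 / 1.41421 = -0.9357 ≈ -0.94.

-0.94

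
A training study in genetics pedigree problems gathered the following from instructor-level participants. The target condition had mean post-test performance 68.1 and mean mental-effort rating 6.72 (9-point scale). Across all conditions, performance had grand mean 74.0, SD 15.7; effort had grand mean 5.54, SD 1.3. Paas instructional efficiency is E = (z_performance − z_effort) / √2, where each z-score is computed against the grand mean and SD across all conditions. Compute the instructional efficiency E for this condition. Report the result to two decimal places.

-0.91

z_performance = (68.1 − 74.0) / 15.7 = -5.9000 / 15.7 = -0.3758.
z_effort = (6.72 − 5.54) / 1.3 = 1.1800 / 1.3 = 0.9077.
z_P − z_E = -0.3758 − 0.9077 = -1.2835.
E = -1.2835 / √2 = -1.2835 / 1.41421 = -0.9076 ≈ -0.91.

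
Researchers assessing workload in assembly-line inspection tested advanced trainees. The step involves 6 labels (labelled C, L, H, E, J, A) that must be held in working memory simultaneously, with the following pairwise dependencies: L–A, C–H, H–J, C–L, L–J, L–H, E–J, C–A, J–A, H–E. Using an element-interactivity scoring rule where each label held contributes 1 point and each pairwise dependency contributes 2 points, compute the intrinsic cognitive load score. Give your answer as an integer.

26

Count of labels held simultaneously: 6.
Count of pairwise dependencies listed: 10.
Element contribution: 6 × 1 = 6.
Interaction contribution: 10 × 2 = 20.
Intrinsic load = 6 + 20 = 26.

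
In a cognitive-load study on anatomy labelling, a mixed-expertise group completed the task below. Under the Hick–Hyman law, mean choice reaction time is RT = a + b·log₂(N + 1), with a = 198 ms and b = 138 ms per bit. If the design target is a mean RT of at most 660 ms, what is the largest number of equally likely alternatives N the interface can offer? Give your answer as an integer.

Set 198 + 138·log₂(N + 1) ≤ 660.
log₂(N + 1) ≤ (660 − 198) / 138 = 3.3478.
N + 1 ≤ 2^3.3478 = 10.1809.
N ≤ 9.1809, so the largest integer N is 9.

9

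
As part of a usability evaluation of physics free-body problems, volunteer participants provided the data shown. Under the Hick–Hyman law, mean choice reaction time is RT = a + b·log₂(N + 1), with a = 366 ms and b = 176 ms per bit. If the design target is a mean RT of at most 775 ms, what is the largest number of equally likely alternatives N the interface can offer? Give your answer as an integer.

Set 366 + 176·log₂(N + 1) ≤ 775.
log₂(N + 1) ≤ (775 − 366) / 176 = 2.3239.
N + 1 ≤ 2^2.3239 = 5.0068.
N ≤ 4.0068, so the largest integer N is 4.

4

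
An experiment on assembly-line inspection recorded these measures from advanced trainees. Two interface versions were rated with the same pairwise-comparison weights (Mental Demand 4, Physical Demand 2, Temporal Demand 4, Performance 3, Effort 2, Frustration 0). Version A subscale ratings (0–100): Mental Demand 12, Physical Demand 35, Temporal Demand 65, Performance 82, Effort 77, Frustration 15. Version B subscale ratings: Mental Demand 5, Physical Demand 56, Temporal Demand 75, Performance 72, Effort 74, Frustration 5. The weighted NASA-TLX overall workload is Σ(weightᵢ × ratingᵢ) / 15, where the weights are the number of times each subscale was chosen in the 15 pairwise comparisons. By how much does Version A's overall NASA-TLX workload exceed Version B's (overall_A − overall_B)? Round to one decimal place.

Version A weighted sum = 4·12 + 2·35 + 4·65 + 3·82 + 2·77 + 0·15 = 48 + 70 + 260 + 246 + 154 + 0 = 778; overall_A = 778/15 = 51.8667.
Version B weighted sum = 4·5 + 2·56 + 4·75 + 3·72 + 2·74 + 0·5 = 20 + 112 + 300 + 216 + 148 + 0 = 796; overall_B = 796/15 = 53.0667.
Difference = 51.8667 − 53.0667 = -1.2000 ≈ -1.2.

-1.2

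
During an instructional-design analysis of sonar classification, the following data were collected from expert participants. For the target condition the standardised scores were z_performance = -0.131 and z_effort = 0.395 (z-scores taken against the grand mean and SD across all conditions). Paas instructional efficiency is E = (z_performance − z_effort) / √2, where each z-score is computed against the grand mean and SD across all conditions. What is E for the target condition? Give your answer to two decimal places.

z_P − z_E = -0.131 − 0.395 = -0.5260.
E = -0.5260 / √2 = -0.5260 / 1.41421 = -0.3719 ≈ -0.37.

-0.37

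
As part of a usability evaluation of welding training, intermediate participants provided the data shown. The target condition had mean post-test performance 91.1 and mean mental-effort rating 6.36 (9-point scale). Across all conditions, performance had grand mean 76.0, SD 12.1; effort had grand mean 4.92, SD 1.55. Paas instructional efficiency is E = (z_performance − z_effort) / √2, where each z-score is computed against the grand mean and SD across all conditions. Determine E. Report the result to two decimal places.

0.23

z_performance = (91.1 − 76.0) / 12.1 = 15.1000 / 12.1 = 1.2479.
z_effort = (6.36 − 4.92) / 1.55 = 1.4400 / 1.55 = 0.9290.
z_P − z_E = 1.2479 − 0.9290 = 0.3189.
E = 0.3189 / √2 = 0.3189 / 1.41421 = 0.2255 ≈ 0.23.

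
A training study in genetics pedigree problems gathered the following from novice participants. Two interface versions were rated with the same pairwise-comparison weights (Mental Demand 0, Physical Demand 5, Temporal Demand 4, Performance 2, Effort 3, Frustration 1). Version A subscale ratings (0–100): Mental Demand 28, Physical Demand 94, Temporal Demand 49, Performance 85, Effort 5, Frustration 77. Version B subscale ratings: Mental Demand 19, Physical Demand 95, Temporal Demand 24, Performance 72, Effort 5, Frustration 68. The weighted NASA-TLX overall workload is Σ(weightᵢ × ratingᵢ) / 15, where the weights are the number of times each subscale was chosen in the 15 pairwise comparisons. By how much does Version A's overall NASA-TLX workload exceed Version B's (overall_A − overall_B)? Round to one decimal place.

8.7

Version A weighted sum = 0·28 + 5·94 + 4·49 + 2·85 + 3·5 + 1·77 = 0 + 470 + 196 + 170 + 15 + 77 = 928; overall_A = 928/15 = 61.8667.
Version B weighted sum = 0·19 + 5·95 + 4·24 + 2·72 + 3·5 + 1·68 = 0 + 475 + 96 + 144 + 15 + 68 = 798; overall_B = 798/15 = 53.2000.
Difference = 61.8667 − 53.2000 = 8.6667 ≈ 8.7.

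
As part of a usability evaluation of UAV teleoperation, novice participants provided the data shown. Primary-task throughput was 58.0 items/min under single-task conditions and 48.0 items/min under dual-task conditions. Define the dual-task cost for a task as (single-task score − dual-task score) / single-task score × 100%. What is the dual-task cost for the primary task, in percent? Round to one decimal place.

Cost = (58.0 − 48.0) / 58.0 × 100%
     = 10.0000 / 58.0 × 100% = 17.2414%.
≈ 17.2%.

17.2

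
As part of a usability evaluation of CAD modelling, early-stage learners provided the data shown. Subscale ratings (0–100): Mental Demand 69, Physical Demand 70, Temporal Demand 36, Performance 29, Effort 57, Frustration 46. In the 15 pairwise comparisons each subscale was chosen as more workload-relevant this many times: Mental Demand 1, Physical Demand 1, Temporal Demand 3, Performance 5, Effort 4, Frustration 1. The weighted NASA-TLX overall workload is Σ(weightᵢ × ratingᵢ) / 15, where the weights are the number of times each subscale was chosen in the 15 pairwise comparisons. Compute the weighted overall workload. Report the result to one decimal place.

The tallies are the weights (they sum to 15).
Weighted sum = 1·69 + 1·70 + 3·36 + 5·29 + 4·57 + 1·46
            = 69 + 70 + 108 + 145 + 228 + 46 = 666.
Overall workload = 666 / 15 = 44.4000 ≈ 44.4.

44.4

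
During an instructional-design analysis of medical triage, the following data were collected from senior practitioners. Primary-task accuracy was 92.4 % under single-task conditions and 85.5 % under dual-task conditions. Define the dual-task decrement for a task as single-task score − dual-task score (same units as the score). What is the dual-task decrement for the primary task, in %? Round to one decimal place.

6.9

Decrement = 92.4 − 85.5 = 6.9000 % ≈ 6.9 %.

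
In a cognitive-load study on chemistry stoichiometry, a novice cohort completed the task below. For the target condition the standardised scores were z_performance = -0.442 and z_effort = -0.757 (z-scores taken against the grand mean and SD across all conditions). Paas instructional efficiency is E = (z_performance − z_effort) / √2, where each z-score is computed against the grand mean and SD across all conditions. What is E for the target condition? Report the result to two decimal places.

0.22

z_P − z_E = -0.442 − (-0.757) = 0.3150.
E = 0.3150 / √2 = 0.3150 / 1.41421 = 0.2227 ≈ 0.22.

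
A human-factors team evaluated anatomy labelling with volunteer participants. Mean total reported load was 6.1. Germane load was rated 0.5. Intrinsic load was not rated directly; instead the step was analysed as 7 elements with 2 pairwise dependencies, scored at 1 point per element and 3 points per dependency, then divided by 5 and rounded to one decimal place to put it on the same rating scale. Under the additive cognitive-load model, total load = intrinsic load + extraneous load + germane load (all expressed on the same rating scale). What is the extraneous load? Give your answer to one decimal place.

Intrinsic (element-interactivity): (7 × 1 + 2 × 3) / 5 = 13 / 5 = 2.6000 → 2.6.
extraneous load = total − intrinsic − germane
             = 6.1 − 2.6 − 0.5 = 3.0.

3.0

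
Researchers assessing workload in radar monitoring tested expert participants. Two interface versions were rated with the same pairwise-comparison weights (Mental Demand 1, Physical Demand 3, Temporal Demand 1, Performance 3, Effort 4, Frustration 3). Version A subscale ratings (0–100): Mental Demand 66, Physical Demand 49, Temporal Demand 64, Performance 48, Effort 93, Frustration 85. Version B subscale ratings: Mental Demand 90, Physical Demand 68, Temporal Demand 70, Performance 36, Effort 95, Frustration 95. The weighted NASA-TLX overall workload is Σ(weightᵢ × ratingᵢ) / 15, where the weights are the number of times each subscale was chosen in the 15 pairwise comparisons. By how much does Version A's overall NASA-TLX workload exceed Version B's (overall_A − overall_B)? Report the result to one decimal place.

-5.9

Version A weighted sum = 1·66 + 3·49 + 1·64 + 3·48 + 4·93 + 3·85 = 66 + 147 + 64 + 144 + 372 + 255 = 1048; overall_A = 1048/15 = 69.8667.
Version B weighted sum = 1·90 + 3·68 + 1·70 + 3·36 + 4·95 + 3·95 = 90 + 204 + 70 + 108 + 380 + 285 = 1137; overall_B = 1137/15 = 75.8000.
Difference = 69.8667 − 75.8000 = -5.9333 ≈ -5.9.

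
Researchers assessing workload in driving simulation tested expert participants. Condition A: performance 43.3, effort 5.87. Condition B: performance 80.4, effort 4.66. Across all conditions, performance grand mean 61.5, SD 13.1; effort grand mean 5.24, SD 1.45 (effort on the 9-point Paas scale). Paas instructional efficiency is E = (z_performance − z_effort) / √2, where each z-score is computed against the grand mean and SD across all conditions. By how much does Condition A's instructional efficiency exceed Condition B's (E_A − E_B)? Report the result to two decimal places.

Condition A: z_P = (43.3 − 61.5)/13.1 = -1.3893; z_E = (5.87 − 5.24)/1.45 = 0.4345; E_A = (-1.3893 − 0.4345)/√2 = -1.2896.
Condition B: z_P = (80.4 − 61.5)/13.1 = 1.4427; z_E = (4.66 − 5.24)/1.45 = -0.4000; E_B = (1.4427 − (-0.4000))/√2 = 1.3030.
E_A − E_B = -1.2896 − 1.3030 = -2.5926 ≈ -2.59.

-2.59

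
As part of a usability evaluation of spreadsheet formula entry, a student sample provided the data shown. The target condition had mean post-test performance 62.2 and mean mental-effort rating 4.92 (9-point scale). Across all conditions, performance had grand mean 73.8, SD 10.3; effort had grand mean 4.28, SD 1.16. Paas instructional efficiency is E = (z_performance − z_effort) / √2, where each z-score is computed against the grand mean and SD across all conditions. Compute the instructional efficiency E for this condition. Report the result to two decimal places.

z_performance = (62.2 − 73.8) / 10.3 = -11.6000 / 10.3 = -1.1262.
z_effort = (4.92 − 4.28) / 1.16 = 0.6400 / 1.16 = 0.5517.
z_P − z_E = -1.1262 − 0.5517 = -1.6779.
E = -1.6779 / √2 = -1.6779 / 1.41421 = -1.1865 ≈ -1.19.

-1.19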